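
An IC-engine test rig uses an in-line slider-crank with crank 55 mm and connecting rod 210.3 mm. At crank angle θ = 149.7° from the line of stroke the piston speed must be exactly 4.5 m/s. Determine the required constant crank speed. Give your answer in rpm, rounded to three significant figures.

2010

For an in-line slider-crank, |v_piston| = rω|sinθ|·[1 + r cosθ/√(L² − r² sin²θ)].
With r = 0.055 m, L = 0.2103 m, θ = 149.7°: the bracketed kinematic factor |dx/dθ| = 0.021428 m.
ω = v/|dx/dθ| = 4.5/0.021428 = 210.01 rad/s.
N = 60ω/(2π) = 2005.4 rpm.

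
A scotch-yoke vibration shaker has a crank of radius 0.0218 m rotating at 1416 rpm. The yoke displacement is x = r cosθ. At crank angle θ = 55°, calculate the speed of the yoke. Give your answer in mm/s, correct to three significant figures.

2650

ω = 148.3 rad/s (from 1416 rpm).
x = r cosθ ⇒ ẋ = −rω sinθ.
|v| = rω|sinθ| = 0.0218·148.3·|sin 55°| = 2.648 m/s = 2648 mm/s.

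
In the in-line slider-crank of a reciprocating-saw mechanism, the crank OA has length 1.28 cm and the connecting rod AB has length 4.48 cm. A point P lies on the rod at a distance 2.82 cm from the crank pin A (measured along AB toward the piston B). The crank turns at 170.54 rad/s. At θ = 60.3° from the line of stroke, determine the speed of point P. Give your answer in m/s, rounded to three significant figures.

2.11

ω = 170.5 rad/s.  Crank-pin speed |V_A| = rω = 2.1829 m/s, perpendicular to OA.
Rod angle: sinφ = −(r/L) sinθ ⇒ φ = -14.370°; ω_rod = −rω cosθ/√(L²−r²sin²θ) = -24.921 rad/s.
V_P = V_A + ω_rod × AP, with AP = 0.0282 m along the rod.
Components: V_Px = −rω sinθ − a·ω_rod·sinφ = -2.0706 m/s;  V_Py = rω cosθ + a·ω_rod·cosφ = +0.40075 m/s.
|V_P| = √(V_Px² + V_Py²) = 2.109 m/s.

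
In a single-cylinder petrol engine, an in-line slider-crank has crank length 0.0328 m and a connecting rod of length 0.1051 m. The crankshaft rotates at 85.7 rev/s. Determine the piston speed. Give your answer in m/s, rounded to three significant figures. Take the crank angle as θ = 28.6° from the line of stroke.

ω = 2π·85.7 = 538.5 rad/s
For an in-line slider-crank, x = r cosθ + √(L² − r² sin²θ), so v = −rω sinθ·[1 + r cosθ/√(L² − r² sin²θ)].
With r = 0.0328 m, L = 0.1051 m, θ = 28.6°: √(L² − r² sin²θ) = 0.10392 m.
v = −0.0328·538.5·0.47869·[1 + 0.0328·0.87798/0.10392] = -10.797 m/s.
|v| = 10.797 m/s.

10.8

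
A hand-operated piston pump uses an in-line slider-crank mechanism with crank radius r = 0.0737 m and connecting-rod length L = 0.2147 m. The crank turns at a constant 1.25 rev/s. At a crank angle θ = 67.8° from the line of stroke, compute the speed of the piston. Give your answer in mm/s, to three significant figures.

ω = 2π·1.25 = 7.854 rad/s
For an in-line slider-crank, x = r cosθ + √(L² − r² sin²θ), so v = −rω sinθ·[1 + r cosθ/√(L² − r² sin²θ)].
With r = 0.0737 m, L = 0.2147 m, θ = 67.8°: √(L² − r² sin²θ) = 0.20357 m.
v = −0.0737·7.854·0.92587·[1 + 0.0737·0.37784/0.20357] = -0.60924 m/s.
|v| = 0.60924 m/s = 609.24 mm/s.

609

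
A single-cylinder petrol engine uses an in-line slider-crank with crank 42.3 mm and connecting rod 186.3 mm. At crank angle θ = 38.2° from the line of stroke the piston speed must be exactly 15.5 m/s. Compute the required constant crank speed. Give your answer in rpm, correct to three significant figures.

4790

For an in-line slider-crank, |v_piston| = rω|sinθ|·[1 + r cosθ/√(L² − r² sin²θ)].
With r = 0.0423 m, L = 0.1863 m, θ = 38.2°: the bracketed kinematic factor |dx/dθ| = 0.030873 m.
ω = v/|dx/dθ| = 15.5/0.030873 = 502.06 rad/s.
N = 60ω/(2π) = 4794.3 rpm.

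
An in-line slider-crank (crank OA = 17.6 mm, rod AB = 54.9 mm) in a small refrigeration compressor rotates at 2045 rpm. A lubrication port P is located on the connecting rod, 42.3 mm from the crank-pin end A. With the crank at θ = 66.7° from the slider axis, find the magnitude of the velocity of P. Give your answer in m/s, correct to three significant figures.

3.83

ω = 214.2 rad/s.  Crank-pin speed |V_A| = rω = 3.7691 m/s, perpendicular to OA.
Rod angle: sinφ = −(r/L) sinθ ⇒ φ = -17.124°; ω_rod = −rω cosθ/√(L²−r²sin²θ) = -28.415 rad/s.
V_P = V_A + ω_rod × AP, with AP = 0.0423 m along the rod.
Components: V_Px = −rω sinθ − a·ω_rod·sinφ = -3.8156 m/s;  V_Py = rω cosθ + a·ω_rod·cosφ = +0.34216 m/s.
|V_P| = √(V_Px² + V_Py²) = 3.8309 m/s.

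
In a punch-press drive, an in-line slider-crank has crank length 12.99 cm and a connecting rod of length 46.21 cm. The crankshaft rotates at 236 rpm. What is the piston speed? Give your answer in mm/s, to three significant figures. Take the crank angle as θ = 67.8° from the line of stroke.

3300

ω = 2π·236/60 = 24.71 rad/s
For an in-line slider-crank, x = r cosθ + √(L² − r² sin²θ), so v = −rω sinθ·[1 + r cosθ/√(L² − r² sin²θ)].
With r = 0.1299 m, L = 0.4621 m, θ = 67.8°: √(L² − r² sin²θ) = 0.44617 m.
v = −0.1299·24.71·0.92587·[1 + 0.1299·0.37784/0.44617] = -3.2993 m/s.
|v| = 3.2993 m/s = 3299.3 mm/s.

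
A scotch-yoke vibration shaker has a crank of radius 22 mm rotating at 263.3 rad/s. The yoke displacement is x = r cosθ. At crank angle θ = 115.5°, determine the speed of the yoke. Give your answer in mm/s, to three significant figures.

5230

ω = 263.3 rad/s
x = r cosθ ⇒ ẋ = −rω sinθ.
|v| = rω|sinθ| = 0.022·263.3·|sin 115.5°| = 5.2283 m/s = 5228.3 mm/s.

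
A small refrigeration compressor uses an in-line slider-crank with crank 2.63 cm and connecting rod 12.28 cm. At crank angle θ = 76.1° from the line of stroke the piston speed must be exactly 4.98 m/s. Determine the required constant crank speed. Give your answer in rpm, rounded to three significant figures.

1770

For an in-line slider-crank, |v_piston| = rω|sinθ|·[1 + r cosθ/√(L² − r² sin²θ)].
With r = 0.0263 m, L = 0.1228 m, θ = 76.1°: the bracketed kinematic factor |dx/dθ| = 0.026873 m.
ω = v/|dx/dθ| = 4.98/0.026873 = 185.32 rad/s.
N = 60ω/(2π) = 1769.7 rpm.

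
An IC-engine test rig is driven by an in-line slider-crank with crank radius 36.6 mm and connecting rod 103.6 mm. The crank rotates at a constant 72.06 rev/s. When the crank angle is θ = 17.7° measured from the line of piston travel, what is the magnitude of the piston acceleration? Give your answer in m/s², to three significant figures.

ω = 2π·72.1 = 452.8 rad/s
x(θ) = r cosθ + √(L² − r² sin²θ); with ω constant, a = ω²·d²x/dθ².
d²x/dθ² = −r cosθ − r²(cos2θ)/√u − r⁴ sin²2θ/(4u^{3/2}),  u = L² − r² sin²θ = 0.0106091 m².
Substituting r = 0.0366 m, L = 0.1036 m, θ = 17.7°: d²x/dθ² = -0.045606 m.
a = ω²·d²x/dθ² = (452.8)²·(-0.045606) = -9349.1 m/s²;  |a| = 9349.1 m/s².

9350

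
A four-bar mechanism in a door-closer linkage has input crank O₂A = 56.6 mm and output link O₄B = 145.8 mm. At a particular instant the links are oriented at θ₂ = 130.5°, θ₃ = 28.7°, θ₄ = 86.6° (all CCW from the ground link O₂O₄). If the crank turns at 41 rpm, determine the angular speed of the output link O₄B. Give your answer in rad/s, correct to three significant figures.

ω₂ = 4.294 rad/s (from 41 rpm).
Differentiating the loop-closure r₂e^{iθ₂}+r₃e^{iθ₃}=r₁+r₄e^{iθ₄} gives r₂ω₂e^{iθ₂}+r₃ω₃e^{iθ₃}=r₄ω₄e^{iθ₄}.
Eliminating the other unknown: ω₄ = r₂ω₂ sin(θ₂−θ₃) / [r₄ sin(θ₄−θ₃)].
Numerator sine = +0.97887; denominator sine = +0.84712.
Result = 0.0566·4.294·(+0.97887) / (0.1458·(+0.84712)) = +1.926 rad/s; magnitude 1.926 rad/s.

1.93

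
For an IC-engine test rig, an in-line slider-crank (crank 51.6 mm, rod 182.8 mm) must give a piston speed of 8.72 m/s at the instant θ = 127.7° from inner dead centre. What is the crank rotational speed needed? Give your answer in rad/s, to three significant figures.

260

For an in-line slider-crank, |v_piston| = rω|sinθ|·[1 + r cosθ/√(L² − r² sin²θ)].
With r = 0.0516 m, L = 0.1828 m, θ = 127.7°: the bracketed kinematic factor |dx/dθ| = 0.033597 m.
ω = v/|dx/dθ| = 8.72/0.033597 = 259.55 rad/s.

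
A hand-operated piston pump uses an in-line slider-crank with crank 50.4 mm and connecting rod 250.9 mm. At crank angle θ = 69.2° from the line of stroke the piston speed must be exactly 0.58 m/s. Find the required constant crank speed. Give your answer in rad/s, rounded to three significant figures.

11.5

For an in-line slider-crank, |v_piston| = rω|sinθ|·[1 + r cosθ/√(L² − r² sin²θ)].
With r = 0.0504 m, L = 0.2509 m, θ = 69.2°: the bracketed kinematic factor |dx/dθ| = 0.050537 m.
ω = v/|dx/dθ| = 0.58/0.050537 = 11.477 rad/s.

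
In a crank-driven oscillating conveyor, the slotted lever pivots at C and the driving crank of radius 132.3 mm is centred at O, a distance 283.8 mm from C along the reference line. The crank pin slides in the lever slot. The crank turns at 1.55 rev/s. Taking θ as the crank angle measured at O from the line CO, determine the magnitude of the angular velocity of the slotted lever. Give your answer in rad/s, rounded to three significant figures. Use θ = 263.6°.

1.45

ω = 9.739 rad/s (from 1.55 rev/s).
Crank pin A relative to C: A = (d + r cosθ, r sinθ); lever angle φ = atan2(r sinθ, d + r cosθ).
Differentiating tanφ: φ̇ = rω(d cosθ + r)/(d² + r² + 2dr cosθ).
d² + r² + 2dr cosθ = |CA|² = 0.0896751 m²;  d cosθ + r = +0.10067 m.
|ω_lever| = |0.1323·9.739·+0.10067| / 0.0896751 = 1.4464 rad/s.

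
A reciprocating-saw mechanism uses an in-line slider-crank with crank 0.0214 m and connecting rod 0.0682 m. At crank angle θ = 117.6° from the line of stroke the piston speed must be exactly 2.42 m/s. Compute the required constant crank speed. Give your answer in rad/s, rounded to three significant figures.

150

For an in-line slider-crank, |v_piston| = rω|sinθ|·[1 + r cosθ/√(L² − r² sin²θ)].
With r = 0.0214 m, L = 0.0682 m, θ = 117.6°: the bracketed kinematic factor |dx/dθ| = 0.016095 m.
ω = v/|dx/dθ| = 2.42/0.016095 = 150.36 rad/s.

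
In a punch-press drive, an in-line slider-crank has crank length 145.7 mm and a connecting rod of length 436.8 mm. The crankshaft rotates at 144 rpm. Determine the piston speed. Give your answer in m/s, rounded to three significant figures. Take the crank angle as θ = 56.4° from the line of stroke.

2.18

ω = 2π·144/60 = 15.08 rad/s
For an in-line slider-crank, x = r cosθ + √(L² − r² sin²θ), so v = −rω sinθ·[1 + r cosθ/√(L² − r² sin²θ)].
With r = 0.1457 m, L = 0.4368 m, θ = 56.4°: √(L² − r² sin²θ) = 0.4196 m.
v = −0.1457·15.08·0.83292·[1 + 0.1457·0.55339/0.4196] = -2.1817 m/s.
|v| = 2.1817 m/s.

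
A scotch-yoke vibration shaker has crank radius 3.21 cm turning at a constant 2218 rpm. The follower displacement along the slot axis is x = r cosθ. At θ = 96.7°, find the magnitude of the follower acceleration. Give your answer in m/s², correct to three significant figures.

202

ω = 232.3 rad/s (from 2218 rpm).
x = r cosθ ⇒ ẍ = −rω² cosθ (ω constant).
|a| = rω²|cosθ| = 0.0321·(232.3)²·|cos 96.7°| = 202.04 m/s².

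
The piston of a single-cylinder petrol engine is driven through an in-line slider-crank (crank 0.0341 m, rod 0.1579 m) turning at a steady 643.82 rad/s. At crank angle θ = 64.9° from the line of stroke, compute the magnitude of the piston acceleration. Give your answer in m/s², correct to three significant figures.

4030

ω = 643.8 rad/s
x(θ) = r cosθ + √(L² − r² sin²θ); with ω constant, a = ω²·d²x/dθ².
d²x/dθ² = −r cosθ − r²(cos2θ)/√u − r⁴ sin²2θ/(4u^{3/2}),  u = L² − r² sin²θ = 0.0239788 m².
Substituting r = 0.0341 m, L = 0.1579 m, θ = 64.9°: d²x/dθ² = -0.0097122 m.
a = ω²·d²x/dθ² = (643.8)²·(-0.0097122) = -4025.8 m/s²;  |a| = 4025.8 m/s².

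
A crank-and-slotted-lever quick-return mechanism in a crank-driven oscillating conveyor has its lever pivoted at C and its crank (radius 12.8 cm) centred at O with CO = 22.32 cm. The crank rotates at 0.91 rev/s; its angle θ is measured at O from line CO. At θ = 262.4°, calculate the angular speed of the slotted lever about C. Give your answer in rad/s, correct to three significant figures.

1.23

ω = 5.718 rad/s (from 0.91 rev/s).
Crank pin A relative to C: A = (d + r cosθ, r sinθ); lever angle φ = atan2(r sinθ, d + r cosθ).
Differentiating tanφ: φ̇ = rω(d cosθ + r)/(d² + r² + 2dr cosθ).
d² + r² + 2dr cosθ = |CA|² = 0.0586452 m²;  d cosθ + r = +0.09848 m.
|ω_lever| = |0.128·5.718·+0.09848| / 0.0586452 = 1.229 rad/s.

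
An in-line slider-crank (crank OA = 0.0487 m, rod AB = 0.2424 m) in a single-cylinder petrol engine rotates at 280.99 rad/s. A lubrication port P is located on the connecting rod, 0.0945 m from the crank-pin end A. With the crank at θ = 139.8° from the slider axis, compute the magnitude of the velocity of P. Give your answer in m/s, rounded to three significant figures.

10.5

ω = 281 rad/s.  Crank-pin speed |V_A| = rω = 13.684 m/s, perpendicular to OA.
Rod angle: sinφ = −(r/L) sinθ ⇒ φ = -7.451°; ω_rod = −rω cosθ/√(L²−r²sin²θ) = +43.486 rad/s.
V_P = V_A + ω_rod × AP, with AP = 0.0945 m along the rod.
Components: V_Px = −rω sinθ − a·ω_rod·sinφ = -8.2997 m/s;  V_Py = rω cosθ + a·ω_rod·cosφ = -6.3772 m/s.
|V_P| = √(V_Px² + V_Py²) = 10.467 m/s.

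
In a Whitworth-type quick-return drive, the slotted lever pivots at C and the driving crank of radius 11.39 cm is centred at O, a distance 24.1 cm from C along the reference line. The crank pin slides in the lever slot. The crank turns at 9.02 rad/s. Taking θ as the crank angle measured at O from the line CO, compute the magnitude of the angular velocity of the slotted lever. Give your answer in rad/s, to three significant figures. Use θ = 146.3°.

3.51

ω = 9.02 rad/s
Crank pin A relative to C: A = (d + r cosθ, r sinθ); lever angle φ = atan2(r sinθ, d + r cosθ).
Differentiating tanφ: φ̇ = rω(d cosθ + r)/(d² + r² + 2dr cosθ).
d² + r² + 2dr cosθ = |CA|² = 0.0253801 m²;  d cosθ + r = -0.086601 m.
|ω_lever| = |0.1139·9.02·-0.086601| / 0.0253801 = 3.5056 rad/s.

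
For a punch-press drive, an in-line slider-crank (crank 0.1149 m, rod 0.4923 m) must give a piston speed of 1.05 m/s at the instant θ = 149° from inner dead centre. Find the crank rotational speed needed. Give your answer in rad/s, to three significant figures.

22.2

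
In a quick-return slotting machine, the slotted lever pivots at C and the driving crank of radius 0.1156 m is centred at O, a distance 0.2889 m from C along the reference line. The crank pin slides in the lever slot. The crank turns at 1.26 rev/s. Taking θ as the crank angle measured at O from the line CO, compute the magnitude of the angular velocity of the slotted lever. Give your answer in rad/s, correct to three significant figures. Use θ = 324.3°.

ω = 7.917 rad/s (from 1.26 rev/s).
Crank pin A relative to C: A = (d + r cosθ, r sinθ); lever angle φ = atan2(r sinθ, d + r cosθ).
Differentiating tanφ: φ̇ = rω(d cosθ + r)/(d² + r² + 2dr cosθ).
d² + r² + 2dr cosθ = |CA|² = 0.151069 m²;  d cosθ + r = +0.35021 m.
|ω_lever| = |0.1156·7.917·+0.35021| / 0.151069 = 2.1216 rad/s.

2.12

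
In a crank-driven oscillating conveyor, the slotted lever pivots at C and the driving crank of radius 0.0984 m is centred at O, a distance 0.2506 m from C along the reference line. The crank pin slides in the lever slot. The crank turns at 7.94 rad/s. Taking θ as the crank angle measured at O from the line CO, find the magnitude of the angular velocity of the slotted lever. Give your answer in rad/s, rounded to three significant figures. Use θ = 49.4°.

ω = 7.94 rad/s
Crank pin A relative to C: A = (d + r cosθ, r sinθ); lever angle φ = atan2(r sinθ, d + r cosθ).
Differentiating tanφ: φ̇ = rω(d cosθ + r)/(d² + r² + 2dr cosθ).
d² + r² + 2dr cosθ = |CA|² = 0.104578 m²;  d cosθ + r = +0.26148 m.
|ω_lever| = |0.0984·7.94·+0.26148| / 0.104578 = 1.9535 rad/s.

1.95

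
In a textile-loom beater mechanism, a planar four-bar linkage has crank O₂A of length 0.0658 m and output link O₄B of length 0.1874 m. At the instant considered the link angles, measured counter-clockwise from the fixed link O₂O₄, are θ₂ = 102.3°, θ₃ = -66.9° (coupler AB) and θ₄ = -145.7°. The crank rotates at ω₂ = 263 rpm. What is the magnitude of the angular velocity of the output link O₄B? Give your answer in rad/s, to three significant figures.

ω₂ = 27.54 rad/s (from 263 rpm).
Differentiating the loop-closure r₂e^{iθ₂}+r₃e^{iθ₃}=r₁+r₄e^{iθ₄} gives r₂ω₂e^{iθ₂}+r₃ω₃e^{iθ₃}=r₄ω₄e^{iθ₄}.
Eliminating the other unknown: ω₄ = r₂ω₂ sin(θ₂−θ₃) / [r₄ sin(θ₄−θ₃)].
Numerator sine = +0.18738; denominator sine = -0.98096.
Result = 0.0658·27.54·(+0.18738) / (0.1874·(-0.98096)) = -1.8472 rad/s; magnitude 1.8472 rad/s.

1.85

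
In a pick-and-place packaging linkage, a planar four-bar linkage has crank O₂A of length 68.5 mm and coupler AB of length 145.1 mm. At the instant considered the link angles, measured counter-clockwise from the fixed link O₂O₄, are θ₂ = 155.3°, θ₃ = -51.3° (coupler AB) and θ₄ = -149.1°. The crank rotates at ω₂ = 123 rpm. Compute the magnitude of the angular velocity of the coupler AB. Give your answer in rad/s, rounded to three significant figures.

ω₂ = 12.88 rad/s (from 123 rpm).
Differentiating the loop-closure r₂e^{iθ₂}+r₃e^{iθ₃}=r₁+r₄e^{iθ₄} gives r₂ω₂e^{iθ₂}+r₃ω₃e^{iθ₃}=r₄ω₄e^{iθ₄}.
Eliminating the other unknown: ω₃ = r₂ω₂ sin(θ₄−θ₂) / [r₃ sin(θ₃−θ₄)].
Numerator sine = +0.82511; denominator sine = +0.99075.
Result = 0.0685·12.88·(+0.82511) / (0.1451·(+0.99075)) = +5.0642 rad/s; magnitude 5.0642 rad/s.

5.06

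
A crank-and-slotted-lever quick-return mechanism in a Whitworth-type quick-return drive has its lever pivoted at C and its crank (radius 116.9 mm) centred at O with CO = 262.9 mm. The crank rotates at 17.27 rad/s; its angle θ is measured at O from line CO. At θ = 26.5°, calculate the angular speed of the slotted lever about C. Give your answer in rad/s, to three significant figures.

ω = 17.27 rad/s
Crank pin A relative to C: A = (d + r cosθ, r sinθ); lever angle φ = atan2(r sinθ, d + r cosθ).
Differentiating tanφ: φ̇ = rω(d cosθ + r)/(d² + r² + 2dr cosθ).
d² + r² + 2dr cosθ = |CA|² = 0.13779 m²;  d cosθ + r = +0.35218 m.
|ω_lever| = |0.1169·17.27·+0.35218| / 0.13779 = 5.16 rad/s.

5.16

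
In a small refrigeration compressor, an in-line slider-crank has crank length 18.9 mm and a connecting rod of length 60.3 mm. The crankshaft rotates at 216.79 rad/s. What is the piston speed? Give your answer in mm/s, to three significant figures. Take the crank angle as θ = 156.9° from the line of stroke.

ω = 216.8 rad/s
For an in-line slider-crank, x = r cosθ + √(L² − r² sin²θ), so v = −rω sinθ·[1 + r cosθ/√(L² − r² sin²θ)].
With r = 0.0189 m, L = 0.0603 m, θ = 156.9°: √(L² − r² sin²θ) = 0.059842 m.
v = −0.0189·216.8·0.39234·[1 + 0.0189·-0.91982/0.059842] = -1.1405 m/s.
|v| = 1.1405 m/s = 1140.5 mm/s.

1140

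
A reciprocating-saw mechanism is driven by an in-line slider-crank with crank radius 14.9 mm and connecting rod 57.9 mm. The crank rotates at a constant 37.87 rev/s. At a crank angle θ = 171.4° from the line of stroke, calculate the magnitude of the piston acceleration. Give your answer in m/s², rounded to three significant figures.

626

ω = 2π·37.9 = 237.9 rad/s
x(θ) = r cosθ + √(L² − r² sin²θ); with ω constant, a = ω²·d²x/dθ².
d²x/dθ² = −r cosθ − r²(cos2θ)/√u − r⁴ sin²2θ/(4u^{3/2}),  u = L² − r² sin²θ = 0.00334745 m².
Substituting r = 0.0149 m, L = 0.0579 m, θ = 171.4°: d²x/dθ² = +0.011061 m.
a = ω²·d²x/dθ² = (237.9)²·(+0.011061) = +626.26 m/s²;  |a| = 626.26 m/s².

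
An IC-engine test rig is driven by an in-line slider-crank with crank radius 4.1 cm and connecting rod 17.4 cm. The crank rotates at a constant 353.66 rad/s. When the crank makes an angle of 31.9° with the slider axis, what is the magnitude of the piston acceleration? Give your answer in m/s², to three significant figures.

4910

ω = 353.7 rad/s
x(θ) = r cosθ + √(L² − r² sin²θ); with ω constant, a = ω²·d²x/dθ².
d²x/dθ² = −r cosθ − r²(cos2θ)/√u − r⁴ sin²2θ/(4u^{3/2}),  u = L² − r² sin²θ = 0.0298066 m².
Substituting r = 0.041 m, L = 0.174 m, θ = 31.9°: d²x/dθ² = -0.039217 m.
a = ω²·d²x/dθ² = (353.7)²·(-0.039217) = -4905.1 m/s²;  |a| = 4905.1 m/s².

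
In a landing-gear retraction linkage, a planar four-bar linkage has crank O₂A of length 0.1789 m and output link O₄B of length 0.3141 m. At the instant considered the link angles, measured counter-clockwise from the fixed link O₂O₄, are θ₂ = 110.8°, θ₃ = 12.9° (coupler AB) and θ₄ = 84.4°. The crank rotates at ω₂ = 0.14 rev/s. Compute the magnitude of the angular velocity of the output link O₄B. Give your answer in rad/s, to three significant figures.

ω₂ = 0.8796 rad/s (from 0.14 rev/s).
Differentiating the loop-closure r₂e^{iθ₂}+r₃e^{iθ₃}=r₁+r₄e^{iθ₄} gives r₂ω₂e^{iθ₂}+r₃ω₃e^{iθ₃}=r₄ω₄e^{iθ₄}.
Eliminating the other unknown: ω₄ = r₂ω₂ sin(θ₂−θ₃) / [r₄ sin(θ₄−θ₃)].
Numerator sine = +0.99051; denominator sine = +0.94832.
Result = 0.1789·0.8796·(+0.99051) / (0.3141·(+0.94832)) = +0.5233 rad/s; magnitude 0.5233 rad/s.

0.523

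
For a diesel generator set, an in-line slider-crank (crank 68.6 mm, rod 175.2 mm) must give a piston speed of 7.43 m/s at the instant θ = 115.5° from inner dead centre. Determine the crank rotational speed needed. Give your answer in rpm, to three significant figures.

For an in-line slider-crank, |v_piston| = rω|sinθ|·[1 + r cosθ/√(L² − r² sin²θ)].
With r = 0.0686 m, L = 0.1752 m, θ = 115.5°: the bracketed kinematic factor |dx/dθ| = 0.05076 m.
ω = v/|dx/dθ| = 7.43/0.05076 = 146.37 rad/s.
N = 60ω/(2π) = 1397.8 rpm.

1400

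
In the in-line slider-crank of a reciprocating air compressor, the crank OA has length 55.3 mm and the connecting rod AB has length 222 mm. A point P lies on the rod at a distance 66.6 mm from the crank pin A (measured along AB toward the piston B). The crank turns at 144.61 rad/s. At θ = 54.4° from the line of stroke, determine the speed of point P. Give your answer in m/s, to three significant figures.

ω = 144.6 rad/s.  Crank-pin speed |V_A| = rω = 7.9969 m/s, perpendicular to OA.
Rod angle: sinφ = −(r/L) sinθ ⇒ φ = -11.686°; ω_rod = −rω cosθ/√(L²−r²sin²θ) = -21.413 rad/s.
V_P = V_A + ω_rod × AP, with AP = 0.0666 m along the rod.
Components: V_Px = −rω sinθ − a·ω_rod·sinφ = -6.7912 m/s;  V_Py = rω cosθ + a·ω_rod·cosφ = +3.2586 m/s.
|V_P| = √(V_Px² + V_Py²) = 7.5325 m/s.

7.53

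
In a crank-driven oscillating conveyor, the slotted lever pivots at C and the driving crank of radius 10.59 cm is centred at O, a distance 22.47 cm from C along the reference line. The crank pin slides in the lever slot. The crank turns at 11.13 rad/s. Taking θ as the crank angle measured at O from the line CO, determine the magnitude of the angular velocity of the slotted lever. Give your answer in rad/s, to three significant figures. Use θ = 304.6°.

3.10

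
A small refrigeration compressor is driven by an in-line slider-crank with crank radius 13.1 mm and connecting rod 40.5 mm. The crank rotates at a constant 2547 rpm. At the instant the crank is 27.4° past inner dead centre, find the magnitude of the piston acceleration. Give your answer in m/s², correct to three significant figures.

ω = 2π·2547/60 = 266.7 rad/s
x(θ) = r cosθ + √(L² − r² sin²θ); with ω constant, a = ω²·d²x/dθ².
d²x/dθ² = −r cosθ − r²(cos2θ)/√u − r⁴ sin²2θ/(4u^{3/2}),  u = L² − r² sin²θ = 0.00160391 m².
Substituting r = 0.0131 m, L = 0.0405 m, θ = 27.4°: d²x/dθ² = -0.014177 m.
a = ω²·d²x/dθ² = (266.7)²·(-0.014177) = -1008.6 m/s²;  |a| = 1008.6 m/s².

1010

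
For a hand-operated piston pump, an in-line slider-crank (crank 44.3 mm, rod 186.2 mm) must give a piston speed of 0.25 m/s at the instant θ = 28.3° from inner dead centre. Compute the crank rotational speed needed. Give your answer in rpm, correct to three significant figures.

93.9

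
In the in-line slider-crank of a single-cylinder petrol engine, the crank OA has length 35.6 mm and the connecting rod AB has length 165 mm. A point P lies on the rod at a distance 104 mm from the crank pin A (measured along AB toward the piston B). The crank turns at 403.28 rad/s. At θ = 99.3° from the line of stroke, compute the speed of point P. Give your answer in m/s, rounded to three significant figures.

ω = 403.3 rad/s.  Crank-pin speed |V_A| = rω = 14.357 m/s, perpendicular to OA.
Rod angle: sinφ = −(r/L) sinθ ⇒ φ = -12.294°; ω_rod = −rω cosθ/√(L²−r²sin²θ) = +14.391 rad/s.
V_P = V_A + ω_rod × AP, with AP = 0.104 m along the rod.
Components: V_Px = −rω sinθ − a·ω_rod·sinφ = -13.849 m/s;  V_Py = rω cosθ + a·ω_rod·cosφ = -0.85774 m/s.
|V_P| = √(V_Px² + V_Py²) = 13.876 m/s.

13.9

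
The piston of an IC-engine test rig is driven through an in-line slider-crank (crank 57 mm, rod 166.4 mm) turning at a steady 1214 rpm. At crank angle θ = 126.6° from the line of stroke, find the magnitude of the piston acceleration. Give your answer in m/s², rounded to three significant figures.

ω = 2π·1214/60 = 127.1 rad/s
x(θ) = r cosθ + √(L² − r² sin²θ); with ω constant, a = ω²·d²x/dθ².
d²x/dθ² = −r cosθ − r²(cos2θ)/√u − r⁴ sin²2θ/(4u^{3/2}),  u = L² − r² sin²θ = 0.0255949 m².
Substituting r = 0.057 m, L = 0.1664 m, θ = 126.6°: d²x/dθ² = +0.039264 m.
a = ω²·d²x/dθ² = (127.1)²·(+0.039264) = +634.58 m/s²;  |a| = 634.58 m/s².

635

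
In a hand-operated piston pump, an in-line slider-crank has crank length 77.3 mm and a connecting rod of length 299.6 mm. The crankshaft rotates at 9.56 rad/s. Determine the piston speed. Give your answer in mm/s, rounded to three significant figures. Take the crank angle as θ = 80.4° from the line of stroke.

761

ω = 9.56 rad/s
For an in-line slider-crank, x = r cosθ + √(L² − r² sin²θ), so v = −rω sinθ·[1 + r cosθ/√(L² − r² sin²θ)].
With r = 0.0773 m, L = 0.2996 m, θ = 80.4°: √(L² − r² sin²θ) = 0.28974 m.
v = −0.0773·9.56·0.98600·[1 + 0.0773·0.16677/0.28974] = -0.76106 m/s.
|v| = 0.76106 m/s = 761.06 mm/s.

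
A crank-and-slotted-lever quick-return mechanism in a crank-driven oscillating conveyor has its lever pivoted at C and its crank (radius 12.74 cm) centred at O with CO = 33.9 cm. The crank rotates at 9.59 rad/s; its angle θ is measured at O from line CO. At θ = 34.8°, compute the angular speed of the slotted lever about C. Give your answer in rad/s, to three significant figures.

ω = 9.59 rad/s
Crank pin A relative to C: A = (d + r cosθ, r sinθ); lever angle φ = atan2(r sinθ, d + r cosθ).
Differentiating tanφ: φ̇ = rω(d cosθ + r)/(d² + r² + 2dr cosθ).
d² + r² + 2dr cosθ = |CA|² = 0.20208 m²;  d cosθ + r = +0.40577 m.
|ω_lever| = |0.1274·9.59·+0.40577| / 0.20208 = 2.4533 rad/s.

2.45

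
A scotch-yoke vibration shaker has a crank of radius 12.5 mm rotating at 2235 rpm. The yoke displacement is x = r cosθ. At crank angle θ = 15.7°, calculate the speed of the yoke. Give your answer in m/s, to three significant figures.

ω = 234 rad/s (from 2235 rpm).
x = r cosθ ⇒ ẋ = −rω sinθ.
|v| = rω|sinθ| = 0.0125·234·|sin 15.7°| = 0.79167 m/s.

0.792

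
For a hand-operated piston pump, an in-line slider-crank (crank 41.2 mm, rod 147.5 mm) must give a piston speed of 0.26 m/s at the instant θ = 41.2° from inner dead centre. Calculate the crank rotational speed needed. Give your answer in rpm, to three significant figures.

For an in-line slider-crank, |v_piston| = rω|sinθ|·[1 + r cosθ/√(L² − r² sin²θ)].
With r = 0.0412 m, L = 0.1475 m, θ = 41.2°: the bracketed kinematic factor |dx/dθ| = 0.032941 m.
ω = v/|dx/dθ| = 0.26/0.032941 = 7.893 rad/s.
N = 60ω/(2π) = 75.373 rpm.

75.4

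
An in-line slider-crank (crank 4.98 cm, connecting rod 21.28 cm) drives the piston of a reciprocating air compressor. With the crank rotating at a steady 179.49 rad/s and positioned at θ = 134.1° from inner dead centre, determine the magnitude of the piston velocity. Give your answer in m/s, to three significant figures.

5.36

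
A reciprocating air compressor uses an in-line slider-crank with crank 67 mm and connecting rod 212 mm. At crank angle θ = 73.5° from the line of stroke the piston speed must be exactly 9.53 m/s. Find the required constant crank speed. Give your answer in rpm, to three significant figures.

1290

For an in-line slider-crank, |v_piston| = rω|sinθ|·[1 + r cosθ/√(L² − r² sin²θ)].
With r = 0.067 m, L = 0.212 m, θ = 73.5°: the bracketed kinematic factor |dx/dθ| = 0.070292 m.
ω = v/|dx/dθ| = 9.53/0.070292 = 135.58 rad/s.
N = 60ω/(2π) = 1294.7 rpm.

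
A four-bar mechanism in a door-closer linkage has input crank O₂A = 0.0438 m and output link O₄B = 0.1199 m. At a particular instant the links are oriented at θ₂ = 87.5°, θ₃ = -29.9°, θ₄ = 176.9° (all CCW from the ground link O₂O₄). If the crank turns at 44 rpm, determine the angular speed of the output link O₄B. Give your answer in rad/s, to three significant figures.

ω₂ = 4.608 rad/s (from 44 rpm).
Differentiating the loop-closure r₂e^{iθ₂}+r₃e^{iθ₃}=r₁+r₄e^{iθ₄} gives r₂ω₂e^{iθ₂}+r₃ω₃e^{iθ₃}=r₄ω₄e^{iθ₄}.
Eliminating the other unknown: ω₄ = r₂ω₂ sin(θ₂−θ₃) / [r₄ sin(θ₄−θ₃)].
Numerator sine = +0.88782; denominator sine = -0.45088.
Result = 0.0438·4.608·(+0.88782) / (0.1199·(-0.45088)) = -3.3144 rad/s; magnitude 3.3144 rad/s.

3.31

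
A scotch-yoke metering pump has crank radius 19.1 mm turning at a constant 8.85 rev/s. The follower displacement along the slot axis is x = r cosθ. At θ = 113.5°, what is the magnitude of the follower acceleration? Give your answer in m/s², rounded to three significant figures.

23.5

ω = 55.61 rad/s (from 8.85 rev/s).
x = r cosθ ⇒ ẍ = −rω² cosθ (ω constant).
|a| = rω²|cosθ| = 0.0191·(55.61)²·|cos 113.5°| = 23.549 m/s².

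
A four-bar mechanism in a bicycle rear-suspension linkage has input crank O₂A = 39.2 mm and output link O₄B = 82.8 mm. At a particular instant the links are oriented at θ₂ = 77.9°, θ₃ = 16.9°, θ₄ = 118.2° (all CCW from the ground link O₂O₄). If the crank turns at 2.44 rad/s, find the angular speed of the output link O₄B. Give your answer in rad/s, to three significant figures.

ω₂ = 2.44 rad/s
Differentiating the loop-closure r₂e^{iθ₂}+r₃e^{iθ₃}=r₁+r₄e^{iθ₄} gives r₂ω₂e^{iθ₂}+r₃ω₃e^{iθ₃}=r₄ω₄e^{iθ₄}.
Eliminating the other unknown: ω₄ = r₂ω₂ sin(θ₂−θ₃) / [r₄ sin(θ₄−θ₃)].
Numerator sine = +0.87462; denominator sine = +0.98061.
Result = 0.0392·2.44·(+0.87462) / (0.0828·(+0.98061)) = +1.0303 rad/s; magnitude 1.0303 rad/s.

1.03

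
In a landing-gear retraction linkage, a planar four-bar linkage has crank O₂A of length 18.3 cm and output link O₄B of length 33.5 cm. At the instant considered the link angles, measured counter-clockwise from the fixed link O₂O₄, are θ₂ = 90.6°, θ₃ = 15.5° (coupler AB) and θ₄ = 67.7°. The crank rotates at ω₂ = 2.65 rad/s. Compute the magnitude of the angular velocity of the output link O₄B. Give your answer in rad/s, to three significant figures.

1.77

ω₂ = 2.65 rad/s
Differentiating the loop-closure r₂e^{iθ₂}+r₃e^{iθ₃}=r₁+r₄e^{iθ₄} gives r₂ω₂e^{iθ₂}+r₃ω₃e^{iθ₃}=r₄ω₄e^{iθ₄}.
Eliminating the other unknown: ω₄ = r₂ω₂ sin(θ₂−θ₃) / [r₄ sin(θ₄−θ₃)].
Numerator sine = +0.96638; denominator sine = +0.79016.
Result = 0.183·2.65·(+0.96638) / (0.335·(+0.79016)) = +1.7705 rad/s; magnitude 1.7705 rad/s.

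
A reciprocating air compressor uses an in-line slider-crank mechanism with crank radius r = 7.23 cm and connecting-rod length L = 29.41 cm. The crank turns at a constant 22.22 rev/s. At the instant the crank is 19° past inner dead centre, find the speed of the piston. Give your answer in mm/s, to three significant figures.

4050

ω = 2π·22.2 = 139.6 rad/s
For an in-line slider-crank, x = r cosθ + √(L² − r² sin²θ), so v = −rω sinθ·[1 + r cosθ/√(L² − r² sin²θ)].
With r = 0.0723 m, L = 0.2941 m, θ = 19°: √(L² − r² sin²θ) = 0.29316 m.
v = −0.0723·139.6·0.32557·[1 + 0.0723·0.94552/0.29316] = -4.0526 m/s.
|v| = 4.0526 m/s = 4052.6 mm/s.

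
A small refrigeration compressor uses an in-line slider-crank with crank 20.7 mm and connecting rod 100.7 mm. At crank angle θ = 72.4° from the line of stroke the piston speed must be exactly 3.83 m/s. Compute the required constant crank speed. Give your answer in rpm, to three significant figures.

1740

For an in-line slider-crank, |v_piston| = rω|sinθ|·[1 + r cosθ/√(L² − r² sin²θ)].
With r = 0.0207 m, L = 0.1007 m, θ = 72.4°: the bracketed kinematic factor |dx/dθ| = 0.020982 m.
ω = v/|dx/dθ| = 3.83/0.020982 = 182.54 rad/s.
N = 60ω/(2π) = 1743.1 rpm.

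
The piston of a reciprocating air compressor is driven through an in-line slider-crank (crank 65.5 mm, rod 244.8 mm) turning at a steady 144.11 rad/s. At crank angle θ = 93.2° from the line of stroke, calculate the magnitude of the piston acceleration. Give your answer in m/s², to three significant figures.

ω = 144.1 rad/s
x(θ) = r cosθ + √(L² − r² sin²θ); with ω constant, a = ω²·d²x/dθ².
d²x/dθ² = −r cosθ − r²(cos2θ)/√u − r⁴ sin²2θ/(4u^{3/2}),  u = L² − r² sin²θ = 0.0556502 m².
Substituting r = 0.0655 m, L = 0.2448 m, θ = 93.2°: d²x/dθ² = +0.021725 m.
a = ω²·d²x/dθ² = (144.1)²·(+0.021725) = +451.18 m/s²;  |a| = 451.18 m/s².

451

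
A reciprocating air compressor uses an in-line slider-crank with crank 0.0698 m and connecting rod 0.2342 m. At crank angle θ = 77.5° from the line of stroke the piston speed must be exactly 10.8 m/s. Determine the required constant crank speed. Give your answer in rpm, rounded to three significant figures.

1420

For an in-line slider-crank, |v_piston| = rω|sinθ|·[1 + r cosθ/√(L² − r² sin²θ)].
With r = 0.0698 m, L = 0.2342 m, θ = 77.5°: the bracketed kinematic factor |dx/dθ| = 0.07274 m.
ω = v/|dx/dθ| = 10.8/0.07274 = 148.47 rad/s.
N = 60ω/(2π) = 1417.8 rpm.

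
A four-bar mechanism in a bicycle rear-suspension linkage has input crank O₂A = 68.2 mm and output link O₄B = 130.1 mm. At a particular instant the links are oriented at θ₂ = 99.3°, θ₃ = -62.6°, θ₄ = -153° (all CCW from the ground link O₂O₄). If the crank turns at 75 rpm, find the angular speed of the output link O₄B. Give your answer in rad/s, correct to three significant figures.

1.28

ω₂ = 7.854 rad/s (from 75 rpm).
Differentiating the loop-closure r₂e^{iθ₂}+r₃e^{iθ₃}=r₁+r₄e^{iθ₄} gives r₂ω₂e^{iθ₂}+r₃ω₃e^{iθ₃}=r₄ω₄e^{iθ₄}.
Eliminating the other unknown: ω₄ = r₂ω₂ sin(θ₂−θ₃) / [r₄ sin(θ₄−θ₃)].
Numerator sine = +0.31068; denominator sine = -0.99998.
Result = 0.0682·7.854·(+0.31068) / (0.1301·(-0.99998)) = -1.2791 rad/s; magnitude 1.2791 rad/s.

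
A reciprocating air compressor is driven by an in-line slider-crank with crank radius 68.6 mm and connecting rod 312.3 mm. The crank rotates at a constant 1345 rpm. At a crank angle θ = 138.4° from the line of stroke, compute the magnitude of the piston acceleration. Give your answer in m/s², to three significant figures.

978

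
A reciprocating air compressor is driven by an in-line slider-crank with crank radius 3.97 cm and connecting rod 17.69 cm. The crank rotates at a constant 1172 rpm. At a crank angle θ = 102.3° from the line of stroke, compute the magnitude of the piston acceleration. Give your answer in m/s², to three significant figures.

ω = 2π·1172/60 = 122.7 rad/s
x(θ) = r cosθ + √(L² − r² sin²θ); with ω constant, a = ω²·d²x/dθ².
d²x/dθ² = −r cosθ − r²(cos2θ)/√u − r⁴ sin²2θ/(4u^{3/2}),  u = L² − r² sin²θ = 0.029789 m².
Substituting r = 0.0397 m, L = 0.1769 m, θ = 102.3°: d²x/dθ² = +0.016739 m.
a = ω²·d²x/dθ² = (122.7)²·(+0.016739) = +252.14 m/s²;  |a| = 252.14 m/s².

252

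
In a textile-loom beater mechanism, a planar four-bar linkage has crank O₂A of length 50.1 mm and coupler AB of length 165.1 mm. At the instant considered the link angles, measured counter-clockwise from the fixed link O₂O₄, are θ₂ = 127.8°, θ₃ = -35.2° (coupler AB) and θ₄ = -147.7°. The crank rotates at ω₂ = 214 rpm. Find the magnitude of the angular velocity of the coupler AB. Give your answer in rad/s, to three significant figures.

ω₂ = 22.41 rad/s (from 214 rpm).
Differentiating the loop-closure r₂e^{iθ₂}+r₃e^{iθ₃}=r₁+r₄e^{iθ₄} gives r₂ω₂e^{iθ₂}+r₃ω₃e^{iθ₃}=r₄ω₄e^{iθ₄}.
Eliminating the other unknown: ω₃ = r₂ω₂ sin(θ₄−θ₂) / [r₃ sin(θ₃−θ₄)].
Numerator sine = +0.99540; denominator sine = +0.92388.
Result = 0.0501·22.41·(+0.99540) / (0.1651·(+0.92388)) = +7.3268 rad/s; magnitude 7.3268 rad/s.

7.33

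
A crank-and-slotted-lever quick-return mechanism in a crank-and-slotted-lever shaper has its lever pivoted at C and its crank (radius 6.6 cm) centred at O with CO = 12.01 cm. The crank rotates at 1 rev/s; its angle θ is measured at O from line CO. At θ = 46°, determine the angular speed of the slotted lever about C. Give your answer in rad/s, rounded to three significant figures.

ω = 6.283 rad/s (from 1 rev/s).
Crank pin A relative to C: A = (d + r cosθ, r sinθ); lever angle φ = atan2(r sinθ, d + r cosθ).
Differentiating tanφ: φ̇ = rω(d cosθ + r)/(d² + r² + 2dr cosθ).
d² + r² + 2dr cosθ = |CA|² = 0.0297926 m²;  d cosθ + r = +0.14943 m.
|ω_lever| = |0.066·6.283·+0.14943| / 0.0297926 = 2.0799 rad/s.

2.08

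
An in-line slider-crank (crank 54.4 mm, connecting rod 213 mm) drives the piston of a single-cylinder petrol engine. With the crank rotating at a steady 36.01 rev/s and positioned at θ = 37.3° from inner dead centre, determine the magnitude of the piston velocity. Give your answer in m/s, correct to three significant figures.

ω = 2π·36 = 226.3 rad/s
For an in-line slider-crank, x = r cosθ + √(L² − r² sin²θ), so v = −rω sinθ·[1 + r cosθ/√(L² − r² sin²θ)].
With r = 0.0544 m, L = 0.213 m, θ = 37.3°: √(L² − r² sin²θ) = 0.21043 m.
v = −0.0544·226.3·0.60599·[1 + 0.0544·0.79547/0.21043] = -8.9926 m/s.
|v| = 8.9926 m/s.

8.99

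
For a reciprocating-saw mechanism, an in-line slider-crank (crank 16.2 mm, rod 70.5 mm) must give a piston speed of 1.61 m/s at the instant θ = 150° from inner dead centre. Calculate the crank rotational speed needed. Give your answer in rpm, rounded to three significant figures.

2370

For an in-line slider-crank, |v_piston| = rω|sinθ|·[1 + r cosθ/√(L² − r² sin²θ)].
With r = 0.0162 m, L = 0.0705 m, θ = 150°: the bracketed kinematic factor |dx/dθ| = 0.0064773 m.
ω = v/|dx/dθ| = 1.61/0.0064773 = 248.56 rad/s.
N = 60ω/(2π) = 2373.6 rpm.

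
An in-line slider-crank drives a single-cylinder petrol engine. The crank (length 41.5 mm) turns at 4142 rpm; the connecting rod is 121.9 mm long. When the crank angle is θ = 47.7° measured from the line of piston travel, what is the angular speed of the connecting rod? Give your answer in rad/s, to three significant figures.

ω = 433.7 rad/s (converted from 4142 rpm).
The rod makes angle φ with the slider axis where L sinφ = r sinθ; differentiating, L cosφ·φ̇ = r ω cosθ.
L cosφ = √(L² − r² sin²θ) = 0.11797 m.
|ω_rod| = r ω |cosθ| / √(L² − r² sin²θ) = 0.0415·433.7·0.67301/0.11797 = 102.69 rad/s.

103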